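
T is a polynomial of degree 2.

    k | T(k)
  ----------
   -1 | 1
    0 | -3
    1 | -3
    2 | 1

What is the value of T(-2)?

9

First differences: -4, 0, 4. Second differences: 4, 4.
Level-2 differences are constant, so T has degree 2.
Fitting a degree-2 polynomial gives T(k) = 2k² - 2k - 3.
Then T(-2) = 9.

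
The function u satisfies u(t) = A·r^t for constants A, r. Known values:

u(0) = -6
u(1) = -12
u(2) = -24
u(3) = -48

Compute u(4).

Consecutive ratio: -12/(-6) = 2, and -24/(-12) = 2, so r = 2.
Then A·2^0 = -6 gives A = -6, and u(t) = -6·2^t.
u(4) = -6·2^4 = -96.

-96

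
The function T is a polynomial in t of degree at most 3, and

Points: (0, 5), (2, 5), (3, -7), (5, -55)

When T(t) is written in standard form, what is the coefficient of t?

Write T(t) = at³ + bt² + ct + d; the 4 given values yield a linear system in the 4 coefficients.
Solving, the leading coefficient vanishes, and T(t) = -4t² + 8t + 5.
The coefficient of t is 8.

8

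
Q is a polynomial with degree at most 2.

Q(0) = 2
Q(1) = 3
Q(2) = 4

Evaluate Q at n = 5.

Write Q(n) = an² + bn + c; the 3 given values yield a linear system in the 3 coefficients.
Solving, the leading coefficient vanishes, and Q(n) = n + 2.
Then Q(5) = 7.

7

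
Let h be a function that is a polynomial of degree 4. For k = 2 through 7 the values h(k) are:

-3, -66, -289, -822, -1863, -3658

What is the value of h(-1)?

First differences: -63, -223, -533, -1041, -1795. Second differences: -160, -310, -508, -754. Third differences: -150, -198, -246. Fourth differences: -48, -48.
Level-4 differences are constant, so h has degree 4.
Fitting a degree-4 polynomial gives h(k) = -2k^4 + 3k³ + 3k² - 5k + 3.
Then h(-1) = 6.

6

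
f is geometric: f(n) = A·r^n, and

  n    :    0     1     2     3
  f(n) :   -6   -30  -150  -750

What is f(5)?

Consecutive ratio: -30/(-6) = 5, and -150/(-30) = 5, so r = 5.
Then A·5^0 = -6 gives A = -6, and f(n) = -6·5^n.
f(5) = -6·5^5 = -18750.

-18750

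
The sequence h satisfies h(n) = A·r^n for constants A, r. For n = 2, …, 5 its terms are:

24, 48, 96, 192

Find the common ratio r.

2

Consecutive ratio: 48/24 = 2, and 96/48 = 2, so r = 2.
Then A·2^2 = 24 gives A = 6, and h(n) = 6·2^n.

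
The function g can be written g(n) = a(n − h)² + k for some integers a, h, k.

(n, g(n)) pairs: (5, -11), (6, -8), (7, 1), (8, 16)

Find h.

5

First differences 3, 9, 15; second difference 6 = 2a, so a = 3.
Expanding, the n-coefficient is −2ah = -6h; matching it to the data gives h = 5, and then k = -11.
So g(n) = 3(n − 5)² − 11.
Hence h = 5.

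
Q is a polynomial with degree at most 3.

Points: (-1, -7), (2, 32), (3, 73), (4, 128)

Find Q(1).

Write Q(k) = ak³ + bk² + ck + d; the 4 given values yield a linear system in the 4 coefficients.
Solving, the leading coefficient vanishes, and Q(k) = 7k² + 6k - 8.
Then Q(1) = 5.

5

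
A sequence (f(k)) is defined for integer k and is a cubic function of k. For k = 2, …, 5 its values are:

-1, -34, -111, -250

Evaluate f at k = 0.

Write f(k) = ak³ + bk² + ck + d; the 4 given values yield a linear system in the 4 coefficients.
Solving, f(k) = -3k³ + 5k² - k + 5.
Then f(0) = 5.

5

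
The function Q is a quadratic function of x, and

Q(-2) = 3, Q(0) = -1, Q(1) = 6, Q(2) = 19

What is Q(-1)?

Write Q(x) = ax² + bx + c; the 4 given values yield a linear system in the 3 coefficients.
Solving, Q(x) = 3x² + 4x - 1.
Then Q(-1) = -2.

-2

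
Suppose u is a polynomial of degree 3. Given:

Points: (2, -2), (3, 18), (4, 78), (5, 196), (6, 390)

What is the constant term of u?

6

First differences: 20, 60, 118, 194. Second differences: 40, 58, 76. Third differences: 18, 18.
Level-3 differences are constant, so u has degree 3.
Fitting a degree-3 polynomial gives u(x) = 3x³ - 7x² - 2x + 6.
The constant term is u(0) = 6.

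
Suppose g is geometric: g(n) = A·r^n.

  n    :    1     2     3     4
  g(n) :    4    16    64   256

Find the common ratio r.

4

Consecutive ratio: 16/4 = 4, and 64/16 = 4, so r = 4.
Then A·4^1 = 4 gives A = 1, and g(n) = 1·4^n.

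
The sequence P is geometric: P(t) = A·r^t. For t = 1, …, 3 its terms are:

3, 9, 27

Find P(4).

Consecutive ratio: 9/3 = 3, and 27/9 = 3, so r = 3.
Then A·3^1 = 3 gives A = 1, and P(t) = 1·3^t.
P(4) = 1·3^4 = 81.

81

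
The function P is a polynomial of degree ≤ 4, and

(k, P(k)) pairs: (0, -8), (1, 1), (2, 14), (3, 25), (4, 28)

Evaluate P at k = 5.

First differences: 9, 13, 11, 3. Second differences: 4, -2, -8. Third differences: -6, -6.
Level-3 differences are constant, so P has degree 3.
Fitting a degree-3 polynomial gives P(k) = -k³ + 5k² + 5k - 8.
Then P(5) = 17.

17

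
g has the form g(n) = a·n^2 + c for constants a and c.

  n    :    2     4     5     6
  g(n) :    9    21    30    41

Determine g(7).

54

From g(2) = 9 and g(4) = 21: 4a + c = 9 and 16a + c = 21.
Subtracting: 12a = 12, so a = 1; then c = 9 − 1·4 = 5.
So g(n) = 1n² + 5, and g(7) = 54.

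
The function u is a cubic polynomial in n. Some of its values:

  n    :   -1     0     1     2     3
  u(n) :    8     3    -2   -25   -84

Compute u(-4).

First differences: -5, -5, -23, -59. Second differences: 0, -18, -36. Third differences: -18, -18.
Level-3 differences are constant, so u has degree 3.
Fitting a degree-3 polynomial gives u(n) = -3n³ - 2n + 3.
Then u(-4) = 203.

203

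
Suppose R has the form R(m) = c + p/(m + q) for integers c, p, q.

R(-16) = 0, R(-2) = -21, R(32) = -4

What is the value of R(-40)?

(R(m) − c)(m + q) = p for each data point; the three points give a linear system in c and q, then p follows.
Solving: c = -3, q = 4, p = -36, so R(m) = -3 − 36/(m + 4).
Then R(-40) = -3 − 36/(-36) = -2.

-2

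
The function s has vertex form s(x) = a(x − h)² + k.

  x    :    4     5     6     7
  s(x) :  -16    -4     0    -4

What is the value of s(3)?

First differences 12, 4, -4; second difference -8 = 2a, so a = -4.
Expanding, the x-coefficient is −2ah = 8h; matching it to the data gives h = 6, and then k = 0.
So s(x) = -4(x − 6)² + 0.
s(3) = -4·(-3)² + 0 = -36.

-36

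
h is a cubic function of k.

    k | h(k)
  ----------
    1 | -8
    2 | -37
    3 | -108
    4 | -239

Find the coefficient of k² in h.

Write h(k) = ak³ + bk² + ck + d; the 4 given values yield a linear system in the 4 coefficients.
Solving, h(k) = -3k³ - 3k² + k - 3.
The coefficient of k² is -3.

-3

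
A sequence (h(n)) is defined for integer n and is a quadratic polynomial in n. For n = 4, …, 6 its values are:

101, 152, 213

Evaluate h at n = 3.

Write h(n) = an² + bn + c; the 3 given values yield a linear system in the 3 coefficients.
Solving, h(n) = 5n² + 6n - 3.
Then h(3) = 60.

60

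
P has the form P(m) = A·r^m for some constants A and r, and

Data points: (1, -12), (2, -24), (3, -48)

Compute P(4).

Consecutive ratio: -24/(-12) = 2, and -48/(-24) = 2, so r = 2.
Then A·2^1 = -12 gives A = -6, and P(m) = -6·2^m.
P(4) = -6·2^4 = -96.

-96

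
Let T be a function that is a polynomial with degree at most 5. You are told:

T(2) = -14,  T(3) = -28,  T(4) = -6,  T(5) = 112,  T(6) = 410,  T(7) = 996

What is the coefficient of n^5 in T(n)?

First differences: -14, 22, 118, 298, 586. Second differences: 36, 96, 180, 288. Third differences: 60, 84, 108. Fourth differences: 24, 24.
Level-4 differences are constant, so T has degree 4.
Fitting a degree-4 polynomial gives T(n) = n^4 - 4n³ - n² + 2n + 2.
The coefficient of n^5 is 0.

0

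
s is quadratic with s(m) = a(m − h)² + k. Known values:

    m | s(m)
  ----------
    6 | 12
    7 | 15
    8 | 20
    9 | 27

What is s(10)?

First differences 3, 5, 7; second difference 2 = 2a, so a = 1.
Expanding, the m-coefficient is −2ah = -2h; matching it to the data gives h = 5, and then k = 11.
So s(m) = 1(m − 5)² + 11.
s(10) = 1·5² + 11 = 36.

36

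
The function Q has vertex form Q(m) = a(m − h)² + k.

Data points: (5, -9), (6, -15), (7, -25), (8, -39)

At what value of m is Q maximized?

First differences -6, -10, -14; second difference -4 = 2a, so a = -2.
Expanding, the m-coefficient is −2ah = 4h; matching it to the data gives h = 4, and then k = -7.
So Q(m) = -2(m − 4)² − 7.
Hence h = 4.

4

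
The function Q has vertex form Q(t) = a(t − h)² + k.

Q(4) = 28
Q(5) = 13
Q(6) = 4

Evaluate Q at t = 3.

First differences -15, -9; second difference 6 = 2a, so a = 3.
Expanding, the t-coefficient is −2ah = -6h; matching it to the data gives h = 7, and then k = 1.
So Q(t) = 3(t − 7)² + 1.
Q(3) = 3·(-4)² + 1 = 49.

49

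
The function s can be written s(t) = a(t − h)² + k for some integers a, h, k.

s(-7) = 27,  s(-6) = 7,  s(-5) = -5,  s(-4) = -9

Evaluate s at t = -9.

91

First differences -20, -12, -4; second difference 8 = 2a, so a = 4.
Expanding, the t-coefficient is −2ah = -8h; matching it to the data gives h = -4, and then k = -9.
So s(t) = 4(t + 4)² − 9.
s(-9) = 4·(-5)² − 9 = 91.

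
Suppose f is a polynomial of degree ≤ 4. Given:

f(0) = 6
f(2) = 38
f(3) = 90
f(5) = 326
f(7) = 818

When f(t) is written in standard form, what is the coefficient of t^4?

0

Write f(t) = at^4 + bt³ + ct² + dt + e; the 5 given values yield a linear system in the 5 coefficients.
Solving, the leading coefficient vanishes, and f(t) = 2t³ + 2t² + 4t + 6.
The coefficient of t^4 is 0.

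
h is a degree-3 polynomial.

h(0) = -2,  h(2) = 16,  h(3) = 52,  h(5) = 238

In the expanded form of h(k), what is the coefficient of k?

Write h(k) = ak³ + bk² + ck + d; the 4 given values yield a linear system in the 4 coefficients.
Solving, h(k) = 2k³ - k² + 3k - 2.
The coefficient of k is 3.

3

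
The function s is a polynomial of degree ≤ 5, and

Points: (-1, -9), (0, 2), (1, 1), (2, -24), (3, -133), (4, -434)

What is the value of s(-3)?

First differences: 11, -1, -25, -109, -301. Second differences: -12, -24, -84, -192. Third differences: -12, -60, -108. Fourth differences: -48, -48.
Level-4 differences are constant, so s has degree 4.
Fitting a degree-4 polynomial gives s(x) = -2x^4 + 2x³ - 4x² + 3x + 2.
Then s(-3) = -259.

-259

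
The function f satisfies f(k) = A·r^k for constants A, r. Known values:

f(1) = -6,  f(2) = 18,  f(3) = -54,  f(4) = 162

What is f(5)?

-486

Consecutive ratio: 18/(-6) = -3, and -54/18 = -3, so r = -3.
Then A·(-3)^1 = -6 gives A = 2, and f(k) = 2·(-3)^k.
f(5) = 2·(-3)^5 = -486.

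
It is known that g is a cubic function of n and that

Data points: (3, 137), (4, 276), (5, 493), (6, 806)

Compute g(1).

21

Write g(n) = an³ + bn² + cn + d; the 4 given values yield a linear system in the 4 coefficients.
Solving, g(n) = 3n³ + 3n² + 7n + 8.
Then g(1) = 21.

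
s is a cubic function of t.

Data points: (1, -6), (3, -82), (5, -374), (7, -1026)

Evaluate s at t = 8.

Write s(t) = at³ + bt² + ct + d; the 4 given values yield a linear system in the 4 coefficients.
Solving, s(t) = -3t³ + t - 4.
Then s(8) = -1532.

-1532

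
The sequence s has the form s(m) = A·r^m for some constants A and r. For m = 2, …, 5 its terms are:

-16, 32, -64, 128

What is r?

-2

Consecutive ratio: 32/(-16) = -2, and -64/32 = -2, so r = -2.
Then A·(-2)^2 = -16 gives A = -4, and s(m) = -4·(-2)^m.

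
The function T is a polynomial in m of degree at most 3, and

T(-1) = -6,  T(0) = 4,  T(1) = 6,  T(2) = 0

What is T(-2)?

-24

First differences: 10, 2, -6. Second differences: -8, -8.
Level-2 differences are constant, so T has degree 2.
Fitting a degree-2 polynomial gives T(m) = -4m² + 6m + 4.
Then T(-2) = -24.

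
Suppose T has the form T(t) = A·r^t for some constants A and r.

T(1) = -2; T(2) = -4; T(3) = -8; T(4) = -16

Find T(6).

Consecutive ratio: -4/(-2) = 2, and -8/(-4) = 2, so r = 2.
Then A·2^1 = -2 gives A = -1, and T(t) = -1·2^t.
T(6) = -1·2^6 = -64.

-64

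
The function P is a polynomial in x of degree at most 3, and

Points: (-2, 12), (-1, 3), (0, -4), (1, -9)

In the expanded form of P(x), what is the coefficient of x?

First differences: -9, -7, -5. Second differences: 2, 2.
Level-2 differences are constant, so P has degree 2.
Fitting a degree-2 polynomial gives P(x) = x² - 6x - 4.
The coefficient of x is -6.

-6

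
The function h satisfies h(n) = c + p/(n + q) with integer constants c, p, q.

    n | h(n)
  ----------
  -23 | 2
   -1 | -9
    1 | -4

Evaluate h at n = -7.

6

(h(n) − c)(n + q) = p for each data point; the three points give a linear system in c and q, then p follows.
Solving: c = 1, q = 3, p = -20, so h(n) = 1 − 20/(n + 3).
Then h(-7) = 1 − 20/(-4) = 6.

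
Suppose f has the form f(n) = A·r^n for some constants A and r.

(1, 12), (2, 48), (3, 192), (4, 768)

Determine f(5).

3072

Consecutive ratio: 48/12 = 4, and 192/48 = 4, so r = 4.
Then A·4^1 = 12 gives A = 3, and f(n) = 3·4^n.
f(5) = 3·4^5 = 3072.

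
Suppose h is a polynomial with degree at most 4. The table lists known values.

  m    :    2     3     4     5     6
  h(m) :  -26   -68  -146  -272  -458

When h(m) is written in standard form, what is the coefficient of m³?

-2

First differences: -42, -78, -126, -186. Second differences: -36, -48, -60. Third differences: -12, -12.
Level-3 differences are constant, so h has degree 3.
Fitting a degree-3 polynomial gives h(m) = -2m³ - 4m - 2.
The coefficient of m³ is -2.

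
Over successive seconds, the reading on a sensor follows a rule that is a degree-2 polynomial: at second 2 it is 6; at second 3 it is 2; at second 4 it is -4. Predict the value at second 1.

Write the value at x as g(x).
Write g(x) = ax² + bx + c; the 3 given values yield a linear system in the 3 coefficients.
Solving, g(x) = -x² + x + 8.
Then g(1) = 8.

8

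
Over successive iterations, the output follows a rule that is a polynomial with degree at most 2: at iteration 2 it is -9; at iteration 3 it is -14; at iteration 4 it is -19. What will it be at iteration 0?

1

Write the value at m as T(m).
First differences: -5, -5.
Level-1 differences are constant, so T has degree 1.
Fitting a degree-1 polynomial gives T(m) = -5m + 1.
Then T(0) = 1.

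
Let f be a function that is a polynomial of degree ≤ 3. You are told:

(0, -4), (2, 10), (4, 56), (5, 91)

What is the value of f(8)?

Write f(t) = at³ + bt² + ct + d; the 4 given values yield a linear system in the 4 coefficients.
Solving, the leading coefficient vanishes, and f(t) = 4t² - t - 4.
Then f(8) = 244.

244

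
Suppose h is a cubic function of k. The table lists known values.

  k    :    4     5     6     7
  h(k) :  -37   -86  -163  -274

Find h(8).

Write h(k) = ak³ + bk² + ck + d; the 4 given values yield a linear system in the 4 coefficients.
Solving, h(k) = -k³ + k² + 3k - 1.
Then h(8) = -425.

-425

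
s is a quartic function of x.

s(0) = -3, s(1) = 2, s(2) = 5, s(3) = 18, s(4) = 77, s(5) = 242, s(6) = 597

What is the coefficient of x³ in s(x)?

First differences: 5, 3, 13, 59, 165, 355. Second differences: -2, 10, 46, 106, 190. Third differences: 12, 36, 60, 84. Fourth differences: 24, 24, 24.
Level-4 differences are constant, so s has degree 4.
Fitting a degree-4 polynomial gives s(x) = x^4 - 4x³ + 4x² + 4x - 3.
The coefficient of x³ is -4.

-4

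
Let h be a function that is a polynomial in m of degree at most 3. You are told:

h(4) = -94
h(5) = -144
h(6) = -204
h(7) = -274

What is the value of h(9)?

-444

First differences: -50, -60, -70. Second differences: -10, -10.
Level-2 differences are constant, so h has degree 2.
Fitting a degree-2 polynomial gives h(m) = -5m² - 5m + 6.
Then h(9) = -444.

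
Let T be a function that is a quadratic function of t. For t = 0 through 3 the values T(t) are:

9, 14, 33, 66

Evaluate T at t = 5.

174

First differences: 5, 19, 33. Second differences: 14, 14.
Level-2 differences are constant, so T has degree 2.
Fitting a degree-2 polynomial gives T(t) = 7t² - 2t + 9.
Then T(5) = 174.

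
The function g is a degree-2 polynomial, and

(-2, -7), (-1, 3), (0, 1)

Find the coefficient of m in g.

-8

Write g(m) = am² + bm + c; the 3 given values yield a linear system in the 3 coefficients.
Solving, g(m) = -6m² - 8m + 1.
The coefficient of m is -8.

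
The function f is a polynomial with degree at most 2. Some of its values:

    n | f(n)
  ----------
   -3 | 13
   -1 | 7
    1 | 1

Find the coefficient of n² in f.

0

Write f(n) = an² + bn + c; the 3 given values yield a linear system in the 3 coefficients.
Solving, the leading coefficient vanishes, and f(n) = -3n + 4.
The coefficient of n² is 0.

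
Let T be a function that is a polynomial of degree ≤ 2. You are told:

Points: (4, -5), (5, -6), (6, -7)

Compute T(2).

-3

First differences: -1, -1.
Level-1 differences are constant, so T has degree 1.
Fitting a degree-1 polynomial gives T(m) = -m - 1.
Then T(2) = -3.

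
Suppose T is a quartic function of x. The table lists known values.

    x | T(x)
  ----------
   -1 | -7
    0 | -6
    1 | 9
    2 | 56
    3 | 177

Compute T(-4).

254

Write T(x) = ax^4 + bx³ + cx² + dx + e; the 5 given values yield a linear system in the 5 coefficients.
Solving, T(x) = x^4 + x³ + 6x² + 7x - 6.
Then T(-4) = 254.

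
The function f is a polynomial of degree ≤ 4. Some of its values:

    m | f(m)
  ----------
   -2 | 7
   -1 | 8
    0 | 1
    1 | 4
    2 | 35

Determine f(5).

First differences: 1, -7, 3, 31. Second differences: -8, 10, 28. Third differences: 18, 18.
Level-3 differences are constant, so f has degree 3.
Fitting a degree-3 polynomial gives f(m) = 3m³ + 5m² - 5m + 1.
Then f(5) = 476.

476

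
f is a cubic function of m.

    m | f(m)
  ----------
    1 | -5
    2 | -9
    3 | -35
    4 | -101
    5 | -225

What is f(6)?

First differences: -4, -26, -66, -124. Second differences: -22, -40, -58. Third differences: -18, -18.
Level-3 differences are constant, so f has degree 3.
Fitting a degree-3 polynomial gives f(m) = -3m³ + 7m² - 4m - 5.
Then f(6) = -425.

-425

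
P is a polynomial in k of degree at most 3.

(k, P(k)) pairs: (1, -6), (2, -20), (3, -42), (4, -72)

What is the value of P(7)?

-210

First differences: -14, -22, -30. Second differences: -8, -8.
Level-2 differences are constant, so P has degree 2.
Fitting a degree-2 polynomial gives P(k) = -4k² - 2k.
Then P(7) = -210.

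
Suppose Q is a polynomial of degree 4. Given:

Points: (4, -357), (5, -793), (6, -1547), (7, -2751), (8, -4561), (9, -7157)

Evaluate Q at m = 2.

-31

Write Q(m) = am^4 + bm³ + cm² + dm + e; the 6 given values yield a linear system in the 5 coefficients.
Solving, Q(m) = -m^4 - 8m² + 5m + 7.
Then Q(2) = -31.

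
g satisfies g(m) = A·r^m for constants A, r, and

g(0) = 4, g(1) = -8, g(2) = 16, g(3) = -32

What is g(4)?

64

Consecutive ratio: -8/4 = -2, and 16/(-8) = -2, so r = -2.
Then A·(-2)^0 = 4 gives A = 4, and g(m) = 4·(-2)^m.
g(4) = 4·(-2)^4 = 64.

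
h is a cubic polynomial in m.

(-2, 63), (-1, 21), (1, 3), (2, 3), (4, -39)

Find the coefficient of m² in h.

Write h(m) = am³ + bm² + cm + d; the 5 given values yield a linear system in the 4 coefficients.
Solving, h(m) = -2m³ + 7m² - 7m + 5.
The coefficient of m² is 7.

7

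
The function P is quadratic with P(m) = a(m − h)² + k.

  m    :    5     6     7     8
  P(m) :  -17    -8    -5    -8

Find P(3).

-53

First differences 9, 3, -3; second difference -6 = 2a, so a = -3.
Expanding, the m-coefficient is −2ah = 6h; matching it to the data gives h = 7, and then k = -5.
So P(m) = -3(m − 7)² − 5.
P(3) = -3·(-4)² − 5 = -53.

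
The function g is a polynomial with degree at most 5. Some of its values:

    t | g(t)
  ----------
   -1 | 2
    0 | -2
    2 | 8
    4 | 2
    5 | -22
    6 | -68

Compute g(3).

10

Write g(t) = at^5 + bt^4 + ct³ + dt² + et + p; the 6 given values yield a linear system in the 6 coefficients.
Solving, the top 2 coefficients vanish, and g(t) = -t³ + 4t² + t - 2.
Then g(3) = 10.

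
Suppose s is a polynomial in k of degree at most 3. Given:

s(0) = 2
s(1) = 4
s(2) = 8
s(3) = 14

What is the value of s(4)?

22

Write s(k) = ak³ + bk² + ck + d; the 4 given values yield a linear system in the 4 coefficients.
Solving, the leading coefficient vanishes, and s(k) = k² + k + 2.
Then s(4) = 22.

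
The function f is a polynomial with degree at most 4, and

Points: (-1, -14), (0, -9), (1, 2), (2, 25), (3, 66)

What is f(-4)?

First differences: 5, 11, 23, 41. Second differences: 6, 12, 18. Third differences: 6, 6.
Level-3 differences are constant, so f has degree 3.
Fitting a degree-3 polynomial gives f(m) = m³ + 3m² + 7m - 9.
Then f(-4) = -53.

-53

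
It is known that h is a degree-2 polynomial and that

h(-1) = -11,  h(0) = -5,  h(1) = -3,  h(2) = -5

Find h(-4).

-53

First differences: 6, 2, -2. Second differences: -4, -4.
Level-2 differences are constant, so h has degree 2.
Fitting a degree-2 polynomial gives h(x) = -2x² + 4x - 5.
Then h(-4) = -53.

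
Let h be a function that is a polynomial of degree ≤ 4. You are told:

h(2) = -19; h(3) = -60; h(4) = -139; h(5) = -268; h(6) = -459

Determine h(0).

First differences: -41, -79, -129, -191. Second differences: -38, -50, -62. Third differences: -12, -12.
Level-3 differences are constant, so h has degree 3.
Fitting a degree-3 polynomial gives h(n) = -2n³ - n² + 2n - 3.
Then h(0) = -3.

-3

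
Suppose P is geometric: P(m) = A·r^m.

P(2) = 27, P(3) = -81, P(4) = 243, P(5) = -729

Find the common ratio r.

Consecutive ratio: -81/27 = -3, and 243/(-81) = -3, so r = -3.
Then A·(-3)^2 = 27 gives A = 3, and P(m) = 3·(-3)^m.

-3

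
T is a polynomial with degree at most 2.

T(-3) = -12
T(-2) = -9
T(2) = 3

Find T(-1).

-6

Write T(m) = am² + bm + c; the 3 given values yield a linear system in the 3 coefficients.
Solving, the leading coefficient vanishes, and T(m) = 3m - 3.
Then T(-1) = -6.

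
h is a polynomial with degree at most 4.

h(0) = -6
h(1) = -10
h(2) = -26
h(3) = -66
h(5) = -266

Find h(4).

-142

Write h(n) = an^4 + bn³ + cn² + dn + e; the 5 given values yield a linear system in the 5 coefficients.
Solving, the leading coefficient vanishes, and h(n) = -2n³ - 2n - 6.
Then h(4) = -142.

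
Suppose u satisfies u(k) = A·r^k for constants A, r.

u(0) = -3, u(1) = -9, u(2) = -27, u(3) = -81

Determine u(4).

Consecutive ratio: -9/(-3) = 3, and -27/(-9) = 3, so r = 3.
Then A·3^0 = -3 gives A = -3, and u(k) = -3·3^k.
u(4) = -3·3^4 = -243.

-243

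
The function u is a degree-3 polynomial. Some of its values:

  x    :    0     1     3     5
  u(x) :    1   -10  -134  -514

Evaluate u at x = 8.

Write u(x) = ax³ + bx² + cx + d; the 4 given values yield a linear system in the 4 coefficients.
Solving, u(x) = -3x³ - 5x² - 3x + 1.
Then u(8) = -1879.

-1879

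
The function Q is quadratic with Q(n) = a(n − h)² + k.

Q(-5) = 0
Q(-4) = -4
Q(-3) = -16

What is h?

-5

First differences -4, -12; second difference -8 = 2a, so a = -4.
Expanding, the n-coefficient is −2ah = 8h; matching it to the data gives h = -5, and then k = 0.
So Q(n) = -4(n + 5)² + 0.
Hence h = -5.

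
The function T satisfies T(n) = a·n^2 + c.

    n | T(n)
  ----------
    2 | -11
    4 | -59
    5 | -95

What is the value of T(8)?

-251

From T(2) = -11 and T(4) = -59: 4a + c = -11 and 16a + c = -59.
Subtracting: 12a = -48, so a = -4; then c = -11 − (-4)·4 = 5.
So T(n) = -4n² + 5, and T(8) = -251.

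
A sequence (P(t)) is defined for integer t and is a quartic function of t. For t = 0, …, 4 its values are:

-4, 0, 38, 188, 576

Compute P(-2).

18

Write P(t) = at^4 + bt³ + ct² + dt + e; the 5 given values yield a linear system in the 5 coefficients.
Solving, P(t) = 2t^4 + t³ + t - 4.
Then P(-2) = 18.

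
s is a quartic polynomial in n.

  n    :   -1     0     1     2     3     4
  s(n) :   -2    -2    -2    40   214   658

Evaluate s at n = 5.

1558

Write s(n) = an^4 + bn³ + cn² + dn + e; the 6 given values yield a linear system in the 5 coefficients.
Solving, s(n) = 2n^4 + 3n³ - 2n² - 3n - 2.
Then s(5) = 1558.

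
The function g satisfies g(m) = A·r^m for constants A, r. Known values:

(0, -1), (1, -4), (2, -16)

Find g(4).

-256

Consecutive ratio: -4/(-1) = 4, and -16/(-4) = 4, so r = 4.
Then A·4^0 = -1 gives A = -1, and g(m) = -1·4^m.
g(4) = -1·4^4 = -256.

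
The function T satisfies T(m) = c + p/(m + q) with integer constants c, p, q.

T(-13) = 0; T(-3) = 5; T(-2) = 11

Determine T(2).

(T(m) − c)(m + q) = p for each data point; the three points give a linear system in c and q, then p follows.
Solving: c = -1, q = 1, p = -12, so T(m) = -1 − 12/(m + 1).
Then T(2) = -1 − 12/3 = -5.

-5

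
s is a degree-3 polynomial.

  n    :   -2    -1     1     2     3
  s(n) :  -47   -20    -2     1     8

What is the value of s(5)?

58

Write s(n) = an³ + bn² + cn + d; the 5 given values yield a linear system in the 4 coefficients.
Solving, s(n) = n³ - 4n² + 8n - 7.
Then s(5) = 58.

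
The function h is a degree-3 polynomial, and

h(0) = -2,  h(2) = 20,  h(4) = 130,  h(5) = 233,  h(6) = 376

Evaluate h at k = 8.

Write h(k) = ak³ + bk² + ck + d; the 5 given values yield a linear system in the 4 coefficients.
Solving, h(k) = k³ + 5k² - 3k - 2.
Then h(8) = 806.

806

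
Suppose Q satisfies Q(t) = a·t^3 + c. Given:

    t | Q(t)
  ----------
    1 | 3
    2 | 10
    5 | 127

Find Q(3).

From Q(1) = 3 and Q(2) = 10: 1a + c = 3 and 8a + c = 10.
Subtracting: 7a = 7, so a = 1; then c = 3 − 1·1 = 2.
So Q(t) = 1t³ + 2, and Q(3) = 29.

29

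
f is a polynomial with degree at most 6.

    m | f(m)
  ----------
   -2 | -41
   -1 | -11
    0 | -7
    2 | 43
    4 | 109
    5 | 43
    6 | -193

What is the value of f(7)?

Write f(m) = am^6 + bm^5 + cm^4 + dm³ + em² + pm + q; the 7 given values yield a linear system in the 7 coefficients.
Solving, the top 2 coefficients vanish, and f(m) = -m^4 + 4m³ + 6m² + 5m - 7.
Then f(7) = -707.

-707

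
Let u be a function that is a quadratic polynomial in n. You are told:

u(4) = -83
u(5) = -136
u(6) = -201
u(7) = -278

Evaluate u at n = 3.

-42

First differences: -53, -65, -77. Second differences: -12, -12.
Level-2 differences are constant, so u has degree 2.
Fitting a degree-2 polynomial gives u(n) = -6n² + n + 9.
Then u(3) = -42.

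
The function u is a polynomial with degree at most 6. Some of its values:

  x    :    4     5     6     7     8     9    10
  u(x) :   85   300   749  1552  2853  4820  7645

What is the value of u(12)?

First differences: 215, 449, 803, 1301, 1967, 2825. Second differences: 234, 354, 498, 666, 858. Third differences: 120, 144, 168, 192. Fourth differences: 24, 24, 24.
Level-4 differences are constant, so u has degree 4.
Fitting a degree-4 polynomial gives u(x) = x^4 - 2x³ - 4x² + 4x + 5.
Then u(12) = 16757.

16757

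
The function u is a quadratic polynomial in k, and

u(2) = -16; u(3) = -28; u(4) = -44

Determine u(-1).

Write u(k) = ak² + bk + c; the 3 given values yield a linear system in the 3 coefficients.
Solving, u(k) = -2k² - 2k - 4.
Then u(-1) = -4.

-4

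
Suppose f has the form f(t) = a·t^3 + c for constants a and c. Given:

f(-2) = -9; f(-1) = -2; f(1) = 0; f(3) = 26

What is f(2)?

7

From f(-2) = -9 and f(-1) = -2: -8a + c = -9 and -1a + c = -2.
Subtracting: 7a = 7, so a = 1; then c = -9 − 1·(-8) = -1.
So f(t) = 1t³ − 1, and f(2) = 7.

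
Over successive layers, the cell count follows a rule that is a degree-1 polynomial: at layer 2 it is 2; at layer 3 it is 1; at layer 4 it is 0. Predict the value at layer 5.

Write the value at m as u(m).
Write u(m) = am + b; the 3 given values yield a linear system in the 2 coefficients.
Solving, u(m) = -m + 4.
Then u(5) = -1.

-1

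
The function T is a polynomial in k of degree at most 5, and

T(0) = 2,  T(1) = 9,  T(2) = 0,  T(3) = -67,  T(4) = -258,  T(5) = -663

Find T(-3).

First differences: 7, -9, -67, -191, -405. Second differences: -16, -58, -124, -214. Third differences: -42, -66, -90. Fourth differences: -24, -24.
Level-4 differences are constant, so T has degree 4.
Fitting a degree-4 polynomial gives T(k) = -k^4 - k³ + 2k² + 7k + 2.
Then T(-3) = -55.

-55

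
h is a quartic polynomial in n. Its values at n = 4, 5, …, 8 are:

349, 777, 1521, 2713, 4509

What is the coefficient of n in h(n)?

-4

Write h(n) = an^4 + bn³ + cn² + dn + e; the 5 given values yield a linear system in the 5 coefficients.
Solving, h(n) = n^4 + 7n² - 4n - 3.
The coefficient of n is -4.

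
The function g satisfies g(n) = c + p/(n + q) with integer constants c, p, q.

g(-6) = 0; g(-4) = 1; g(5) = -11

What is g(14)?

(g(n) − c)(n + q) = p for each data point; the three points give a linear system in c and q, then p follows.
Solving: c = -3, q = -2, p = -24, so g(n) = -3 − 24/(n − 2).
Then g(14) = -3 − 24/12 = -5.

-5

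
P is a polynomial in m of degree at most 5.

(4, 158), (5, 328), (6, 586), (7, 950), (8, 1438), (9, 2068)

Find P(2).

10

Write P(m) = am^5 + bm^4 + cm³ + dm² + em + p; the 6 given values yield a linear system in the 6 coefficients.
Solving, the top 2 coefficients vanish, and P(m) = 3m³ - m² - 4m - 2.
Then P(2) = 10.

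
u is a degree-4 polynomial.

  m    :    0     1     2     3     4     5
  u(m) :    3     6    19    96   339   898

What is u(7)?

First differences: 3, 13, 77, 243, 559. Second differences: 10, 64, 166, 316. Third differences: 54, 102, 150. Fourth differences: 48, 48.
Level-4 differences are constant, so u has degree 4.
Fitting a degree-4 polynomial gives u(m) = 2m^4 - 3m³ + 4m + 3.
Then u(7) = 3804.

3804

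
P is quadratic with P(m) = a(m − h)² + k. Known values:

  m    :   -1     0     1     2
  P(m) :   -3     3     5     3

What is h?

First differences 6, 2, -2; second difference -4 = 2a, so a = -2.
Expanding, the m-coefficient is −2ah = 4h; matching it to the data gives h = 1, and then k = 5.
So P(m) = -2(m − 1)² + 5.
Hence h = 1.

1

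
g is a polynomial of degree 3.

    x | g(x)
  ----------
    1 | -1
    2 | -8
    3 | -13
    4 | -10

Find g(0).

Write g(x) = ax³ + bx² + cx + d; the 4 given values yield a linear system in the 4 coefficients.
Solving, g(x) = x³ - 5x² + x + 2.
Then g(0) = 2.

2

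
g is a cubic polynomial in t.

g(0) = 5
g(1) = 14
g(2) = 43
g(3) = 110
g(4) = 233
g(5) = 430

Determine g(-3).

Write g(t) = at³ + bt² + ct + d; the 6 given values yield a linear system in the 4 coefficients.
Solving, g(t) = 3t³ + t² + 5t + 5.
Then g(-3) = -82.

-82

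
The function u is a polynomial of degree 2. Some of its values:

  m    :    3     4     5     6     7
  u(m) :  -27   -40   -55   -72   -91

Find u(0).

First differences: -13, -15, -17, -19. Second differences: -2, -2, -2.
Level-2 differences are constant, so u has degree 2.
Fitting a degree-2 polynomial gives u(m) = -m² - 6m.
Then u(0) = 0.

0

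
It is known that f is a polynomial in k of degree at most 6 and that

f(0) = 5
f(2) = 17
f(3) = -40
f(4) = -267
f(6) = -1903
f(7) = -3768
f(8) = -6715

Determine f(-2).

Write f(k) = ak^6 + bk^5 + ck^4 + dk³ + ek² + pk + q; the 7 given values yield a linear system in the 7 coefficients.
Solving, the top 2 coefficients vanish, and f(k) = -2k^4 + 2k³ + 7k² + 5.
Then f(-2) = -15.

-15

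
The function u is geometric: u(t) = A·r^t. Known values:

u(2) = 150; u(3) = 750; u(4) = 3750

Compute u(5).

Consecutive ratio: 750/150 = 5, and 3750/750 = 5, so r = 5.
Then A·5^2 = 150 gives A = 6, and u(t) = 6·5^t.
u(5) = 6·5^5 = 18750.

18750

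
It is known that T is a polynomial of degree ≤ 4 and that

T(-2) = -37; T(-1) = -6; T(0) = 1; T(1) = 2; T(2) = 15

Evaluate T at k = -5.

-454

Write T(k) = ak^4 + bk³ + ck² + dk + e; the 5 given values yield a linear system in the 5 coefficients.
Solving, the leading coefficient vanishes, and T(k) = 3k³ - 3k² + k + 1.
Then T(-5) = -454.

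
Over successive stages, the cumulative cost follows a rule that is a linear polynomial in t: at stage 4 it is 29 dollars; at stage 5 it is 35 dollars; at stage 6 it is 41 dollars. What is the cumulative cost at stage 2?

17

Write the value at t as u(t).
First differences: 6, 6.
Level-1 differences are constant, so u has degree 1.
Fitting a degree-1 polynomial gives u(t) = 6t + 5.
Then u(2) = 17.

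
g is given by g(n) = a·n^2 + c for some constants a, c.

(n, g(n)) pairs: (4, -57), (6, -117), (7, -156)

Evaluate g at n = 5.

From g(4) = -57 and g(6) = -117: 16a + c = -57 and 36a + c = -117.
Subtracting: 20a = -60, so a = -3; then c = -57 − (-3)·16 = -9.
So g(n) = -3n² − 9, and g(5) = -84.

-84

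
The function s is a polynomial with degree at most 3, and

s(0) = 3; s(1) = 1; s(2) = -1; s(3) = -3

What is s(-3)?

First differences: -2, -2, -2.
Level-1 differences are constant, so s has degree 1.
Fitting a degree-1 polynomial gives s(m) = -2m + 3.
Then s(-3) = 9.

9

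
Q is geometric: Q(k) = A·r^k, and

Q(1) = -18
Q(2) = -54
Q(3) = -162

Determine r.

3

Consecutive ratio: -54/(-18) = 3, and -162/(-54) = 3, so r = 3.
Then A·3^1 = -18 gives A = -6, and Q(k) = -6·3^k.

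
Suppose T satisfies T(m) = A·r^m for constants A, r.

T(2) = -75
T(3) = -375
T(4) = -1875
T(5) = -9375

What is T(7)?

Consecutive ratio: -375/(-75) = 5, and -1875/(-375) = 5, so r = 5.
Then A·5^2 = -75 gives A = -3, and T(m) = -3·5^m.
T(7) = -3·5^7 = -234375.

-234375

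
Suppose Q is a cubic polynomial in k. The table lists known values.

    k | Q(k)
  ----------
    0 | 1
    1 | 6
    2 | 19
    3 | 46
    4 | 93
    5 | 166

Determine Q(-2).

-9

Write Q(k) = ak³ + bk² + ck + d; the 6 given values yield a linear system in the 4 coefficients.
Solving, Q(k) = k³ + k² + 3k + 1.
Then Q(-2) = -9.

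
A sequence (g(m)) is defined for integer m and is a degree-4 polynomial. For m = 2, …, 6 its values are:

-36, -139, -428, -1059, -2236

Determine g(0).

Write g(m) = am^4 + bm³ + cm² + dm + e; the 5 given values yield a linear system in the 5 coefficients.
Solving, g(m) = -2m^4 + 2m³ - m² - 6m - 4.
Then g(0) = -4.

-4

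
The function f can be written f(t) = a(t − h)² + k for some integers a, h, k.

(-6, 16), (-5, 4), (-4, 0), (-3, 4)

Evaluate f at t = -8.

First differences -12, -4, 4; second difference 8 = 2a, so a = 4.
Expanding, the t-coefficient is −2ah = -8h; matching it to the data gives h = -4, and then k = 0.
So f(t) = 4(t + 4)² + 0.
f(-8) = 4·(-4)² + 0 = 64.

64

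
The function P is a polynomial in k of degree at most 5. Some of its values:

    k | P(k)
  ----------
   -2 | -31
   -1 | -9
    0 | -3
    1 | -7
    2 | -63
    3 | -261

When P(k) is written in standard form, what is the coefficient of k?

First differences: 22, 6, -4, -56, -198. Second differences: -16, -10, -52, -142. Third differences: 6, -42, -90. Fourth differences: -48, -48.
Level-4 differences are constant, so P has degree 4.
Fitting a degree-4 polynomial gives P(k) = -2k^4 - 3k³ - 3k² + 4k - 3.
The coefficient of k is 4.

4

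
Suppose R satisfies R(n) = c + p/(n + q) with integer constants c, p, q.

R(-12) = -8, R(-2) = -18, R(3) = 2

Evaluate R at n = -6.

(R(n) − c)(n + q) = p for each data point; the three points give a linear system in c and q, then p follows.
Solving: c = -6, q = 0, p = 24, so R(n) = -6 + 24/(n + 0).
Then R(-6) = -6 + 24/(-6) = -10.

-10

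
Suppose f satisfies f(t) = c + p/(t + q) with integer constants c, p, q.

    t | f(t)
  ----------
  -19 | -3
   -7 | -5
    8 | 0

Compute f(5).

1

(f(t) − c)(t + q) = p for each data point; the three points give a linear system in c and q, then p follows.
Solving: c = -2, q = 1, p = 18, so f(t) = -2 + 18/(t + 1).
Then f(5) = -2 + 18/6 = 1.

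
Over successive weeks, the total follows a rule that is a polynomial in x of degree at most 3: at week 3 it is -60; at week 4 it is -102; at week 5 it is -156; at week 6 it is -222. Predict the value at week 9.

Write the value at x as h(x).
Write h(x) = ax³ + bx² + cx + d; the 4 given values yield a linear system in the 4 coefficients.
Solving, the leading coefficient vanishes, and h(x) = -6x² - 6.
Then h(9) = -492.

-492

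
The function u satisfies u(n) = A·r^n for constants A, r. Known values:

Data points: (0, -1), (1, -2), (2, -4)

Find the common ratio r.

2

Consecutive ratio: -2/(-1) = 2, and -4/(-2) = 2, so r = 2.
Then A·2^0 = -1 gives A = -1, and u(n) = -1·2^n.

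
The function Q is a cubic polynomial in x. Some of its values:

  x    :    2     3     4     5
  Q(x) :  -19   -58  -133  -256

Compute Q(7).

Write Q(x) = ax³ + bx² + cx + d; the 4 given values yield a linear system in the 4 coefficients.
Solving, Q(x) = -2x³ - x - 1.
Then Q(7) = -694.

-694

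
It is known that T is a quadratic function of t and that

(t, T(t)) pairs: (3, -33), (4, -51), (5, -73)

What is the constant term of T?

-3

Write T(t) = at² + bt + c; the 3 given values yield a linear system in the 3 coefficients.
Solving, T(t) = -2t² - 4t - 3.
The constant term is T(0) = -3.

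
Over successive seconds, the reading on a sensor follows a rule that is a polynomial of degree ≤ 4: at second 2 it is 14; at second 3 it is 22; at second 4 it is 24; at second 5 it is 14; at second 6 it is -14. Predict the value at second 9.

Write the value at t as g(t).
First differences: 8, 2, -10, -28. Second differences: -6, -12, -18. Third differences: -6, -6.
Level-3 differences are constant, so g has degree 3.
Fitting a degree-3 polynomial gives g(t) = -t³ + 6t² - 3t + 4.
Then g(9) = -266.

-266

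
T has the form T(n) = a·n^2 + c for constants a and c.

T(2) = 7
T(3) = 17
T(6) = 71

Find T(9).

161

From T(2) = 7 and T(3) = 17: 4a + c = 7 and 9a + c = 17.
Subtracting: 5a = 10, so a = 2; then c = 7 − 2·4 = -1.
So T(n) = 2n² − 1, and T(9) = 161.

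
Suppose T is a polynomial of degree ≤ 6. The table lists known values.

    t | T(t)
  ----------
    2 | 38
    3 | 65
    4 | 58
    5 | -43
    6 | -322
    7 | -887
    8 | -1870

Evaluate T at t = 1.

Write T(t) = at^6 + bt^5 + ct^4 + dt³ + et² + pt + q; the 7 given values yield a linear system in the 7 coefficients.
Solving, the top 2 coefficients vanish, and T(t) = -t^4 + 4t³ + 2t² + 6t + 2.
Then T(1) = 13.

13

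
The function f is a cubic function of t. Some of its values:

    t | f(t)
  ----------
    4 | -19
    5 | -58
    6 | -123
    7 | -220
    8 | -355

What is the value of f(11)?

-1048

Write f(t) = at³ + bt² + ct + d; the 5 given values yield a linear system in the 4 coefficients.
Solving, f(t) = -t³ + 2t² + 4t - 3.
Then f(11) = -1048.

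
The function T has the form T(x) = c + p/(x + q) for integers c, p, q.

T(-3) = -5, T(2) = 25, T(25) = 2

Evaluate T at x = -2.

-7

(T(x) − c)(x + q) = p for each data point; the three points give a linear system in c and q, then p follows.
Solving: c = 1, q = -1, p = 24, so T(x) = 1 + 24/(x − 1).
Then T(-2) = 1 + 24/(-3) = -7.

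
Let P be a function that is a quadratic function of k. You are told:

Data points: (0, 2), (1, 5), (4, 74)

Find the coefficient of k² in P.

Write P(k) = ak² + bk + c; the 3 given values yield a linear system in the 3 coefficients.
Solving, P(k) = 5k² - 2k + 2.
The coefficient of k² is 5.

5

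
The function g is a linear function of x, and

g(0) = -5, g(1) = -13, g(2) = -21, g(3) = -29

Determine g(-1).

3

First differences: -8, -8, -8.
Level-1 differences are constant, so g has degree 1.
Fitting a degree-1 polynomial gives g(x) = -8x - 5.
Then g(-1) = 3.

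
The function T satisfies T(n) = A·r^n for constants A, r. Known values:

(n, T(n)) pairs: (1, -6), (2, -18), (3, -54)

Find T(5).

Consecutive ratio: -18/(-6) = 3, and -54/(-18) = 3, so r = 3.
Then A·3^1 = -6 gives A = -2, and T(n) = -2·3^n.
T(5) = -2·3^5 = -486.

-486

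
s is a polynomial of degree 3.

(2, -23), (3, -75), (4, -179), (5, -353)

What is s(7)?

-983

Write s(k) = ak³ + bk² + ck + d; the 4 given values yield a linear system in the 4 coefficients.
Solving, s(k) = -3k³ + k² - 3.
Then s(7) = -983.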